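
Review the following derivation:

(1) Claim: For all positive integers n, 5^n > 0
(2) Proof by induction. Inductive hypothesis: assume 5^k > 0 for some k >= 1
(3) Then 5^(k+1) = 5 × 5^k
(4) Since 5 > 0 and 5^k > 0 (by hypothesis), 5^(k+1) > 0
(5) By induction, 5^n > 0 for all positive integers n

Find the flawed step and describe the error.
Step 5: By induction, 5^n > 0 for all positive integers n

Step 5 concludes the proof by induction, but no base case was ever established. A valid induction proof requires: (1) a base case proving 5^1 > 0, and (2) an inductive step showing IF 5^k > 0 THEN 5^(k+1) > 0. Steps 2-4 correctly establish the inductive step, but without the base case the conclusion in step 5 does not follow.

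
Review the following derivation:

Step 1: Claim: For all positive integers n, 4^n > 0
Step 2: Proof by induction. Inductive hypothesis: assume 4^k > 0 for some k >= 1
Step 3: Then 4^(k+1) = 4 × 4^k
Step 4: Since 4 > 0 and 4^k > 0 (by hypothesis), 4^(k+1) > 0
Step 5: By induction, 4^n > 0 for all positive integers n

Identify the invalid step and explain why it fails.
Step 5: By induction, 4^n > 0 for all positive integers n

Step 5 concludes the proof by induction, but no base case was ever established. A valid induction proof requires: (1) a base case proving 4^1 > 0, and (2) an inductive step showing IF 4^k > 0 THEN 4^(k+1) > 0. Steps 2-4 correctly establish the inductive step, but without the base case the conclusion in step 5 does not follow.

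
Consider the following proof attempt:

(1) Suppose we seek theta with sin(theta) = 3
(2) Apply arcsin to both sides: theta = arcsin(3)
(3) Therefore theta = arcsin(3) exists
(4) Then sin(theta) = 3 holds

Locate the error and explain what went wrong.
Step 2: Apply arcsin to both sides: theta = arcsin(3)

Step 2 applies arcsin to 3. However, arcsin(x) is only defined for x in [-1, 1] because sin(theta) can only produce values in that range. Since |3| > 1, arcsin(3) is undefined. There is no angle whose sine equals 3.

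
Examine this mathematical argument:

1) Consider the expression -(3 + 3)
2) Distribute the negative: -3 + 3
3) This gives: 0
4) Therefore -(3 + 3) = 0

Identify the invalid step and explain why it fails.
Step 2: Distribute the negative: -3 + 3

Step 2 incorrectly distributes the negative sign. The correct distribution is -(3 + 3) = -3 - 3 = -6. The negative must be applied to both terms, not just the first. The error treats -(3 + 3) as -3 + 3, which equals 0 instead of -6.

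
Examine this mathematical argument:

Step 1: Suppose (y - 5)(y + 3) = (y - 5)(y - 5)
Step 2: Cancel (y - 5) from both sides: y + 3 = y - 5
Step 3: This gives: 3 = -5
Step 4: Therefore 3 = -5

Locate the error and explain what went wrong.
Step 2: Cancel (y - 5) from both sides: y + 3 = y - 5

Step 2 cancels (y - 5) from both sides. This is only valid if (y - 5) ≠ 0, i.e., y ≠ 5. When y = 5, both sides equal zero regardless of the other factors. The correct approach requires considering y = 5 as a separate case.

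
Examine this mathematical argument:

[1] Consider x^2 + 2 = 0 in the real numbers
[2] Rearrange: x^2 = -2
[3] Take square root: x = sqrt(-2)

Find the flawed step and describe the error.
Step 3: Take square root: x = sqrt(-2)

Step 3 takes the square root of -2, which is negative. In the real number system, the square root of a negative number is undefined. The equation x^2 + 2 = 0 has no real solutions. Square roots of negative numbers only exist in the complex numbers.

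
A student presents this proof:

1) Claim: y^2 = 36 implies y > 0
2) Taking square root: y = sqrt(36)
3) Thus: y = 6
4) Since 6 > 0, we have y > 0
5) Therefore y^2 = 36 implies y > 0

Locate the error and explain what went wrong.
Step 2: Taking square root: y = sqrt(36)

Step 2 takes the square root and assumes the positive root only. The equation y^2 = 36 actually has two solutions: y = 6 and y = -6. The proof silently assumes y > 0 without justification, then uses this assumption to conclude y > 0, which is circular. The counterexample y = -6 shows the claim is false.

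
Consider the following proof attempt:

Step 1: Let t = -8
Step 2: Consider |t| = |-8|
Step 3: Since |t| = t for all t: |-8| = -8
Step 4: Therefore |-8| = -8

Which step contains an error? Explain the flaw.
Step 3: Since |t| = t for all t: |-8| = -8

Step 3 incorrectly states that |t| = t for all t. The correct definition is |t| = t when t >= 0, and |t| = -t when t < 0. Since -8 < 0, we have |-8| = -(-8) = 8, not -8.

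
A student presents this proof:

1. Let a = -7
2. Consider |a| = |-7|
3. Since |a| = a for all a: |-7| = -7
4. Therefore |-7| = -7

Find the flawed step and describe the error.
Step 3: Since |a| = a for all a: |-7| = -7

Step 3 incorrectly states that |a| = a for all a. The correct definition is |a| = a when a >= 0, and |a| = -a when a < 0. Since -7 < 0, we have |-7| = -(-7) = 7, not -7.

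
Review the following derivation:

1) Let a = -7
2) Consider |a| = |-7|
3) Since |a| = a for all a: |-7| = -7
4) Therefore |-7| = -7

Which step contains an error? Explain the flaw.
Step 3: Since |a| = a for all a: |-7| = -7

Step 3 incorrectly states that |a| = a for all a. The correct definition is |a| = a when a >= 0, and |a| = -a when a < 0. Since -7 < 0, we have |-7| = -(-7) = 7, not -7.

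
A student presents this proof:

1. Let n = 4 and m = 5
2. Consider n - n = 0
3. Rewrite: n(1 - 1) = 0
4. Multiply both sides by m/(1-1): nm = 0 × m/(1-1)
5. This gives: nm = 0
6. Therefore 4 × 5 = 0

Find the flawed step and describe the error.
Step 4: Multiply both sides by m/(1-1): nm = 0 × m/(1-1)

Step 4 multiplies both sides by m/(1-1). However, 1-1 = 0, so this is multiplication by m/0, which is undefined. We cannot multiply by an undefined expression.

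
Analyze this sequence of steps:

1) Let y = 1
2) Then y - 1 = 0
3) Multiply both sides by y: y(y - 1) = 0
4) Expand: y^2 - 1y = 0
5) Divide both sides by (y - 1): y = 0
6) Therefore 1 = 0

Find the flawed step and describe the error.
Step 5: Divide both sides by (y - 1): y = 0

Step 5 divides both sides by (y - 1). However, since y = 1, we have (y - 1) = 0. Division by zero is undefined, making this step invalid.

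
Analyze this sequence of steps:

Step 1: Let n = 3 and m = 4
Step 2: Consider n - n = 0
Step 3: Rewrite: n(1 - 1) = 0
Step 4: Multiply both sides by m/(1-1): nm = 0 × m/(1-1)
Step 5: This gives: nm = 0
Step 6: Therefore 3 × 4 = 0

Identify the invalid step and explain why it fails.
Step 4: Multiply both sides by m/(1-1): nm = 0 × m/(1-1)

Step 4 multiplies both sides by m/(1-1). However, 1-1 = 0, so this is multiplication by m/0, which is undefined. We cannot multiply by an undefined expression.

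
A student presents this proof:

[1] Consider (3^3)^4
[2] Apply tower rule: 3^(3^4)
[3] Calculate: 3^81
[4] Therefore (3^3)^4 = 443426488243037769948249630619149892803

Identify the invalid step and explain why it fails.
Step 2: Apply tower rule: 3^(3^4)

Step 2 incorrectly states that (a^b)^c = a^(b^c). The correct rule is (a^b)^c = a^(b×c). The actual value is (3^3)^4 = 3^12 = 531441, not 3^81 = 443426488243037769948249630619149892803.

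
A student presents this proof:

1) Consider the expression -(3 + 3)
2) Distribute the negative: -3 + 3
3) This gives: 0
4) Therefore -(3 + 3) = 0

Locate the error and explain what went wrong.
Step 2: Distribute the negative: -3 + 3

Step 2 incorrectly distributes the negative sign. The correct distribution is -(3 + 3) = -3 - 3 = -6. The negative must be applied to both terms, not just the first. The error treats -(3 + 3) as -3 + 3, which equals 0 instead of -6.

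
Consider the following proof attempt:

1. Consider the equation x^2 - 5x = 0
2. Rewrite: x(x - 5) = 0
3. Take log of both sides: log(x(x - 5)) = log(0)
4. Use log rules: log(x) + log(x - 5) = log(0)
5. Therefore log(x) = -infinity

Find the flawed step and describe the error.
Step 3: Take log of both sides: log(x(x - 5)) = log(0)

Step 3 takes the logarithm of both sides, resulting in log(0) on the right side. The logarithm is only defined for positive numbers; log(0) is undefined (approaches negative infinity). This operation is invalid.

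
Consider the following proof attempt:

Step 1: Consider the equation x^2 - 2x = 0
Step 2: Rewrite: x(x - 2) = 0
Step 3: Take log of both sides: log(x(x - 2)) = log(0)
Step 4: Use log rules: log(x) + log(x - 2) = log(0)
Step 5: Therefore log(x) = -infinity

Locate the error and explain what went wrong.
Step 3: Take log of both sides: log(x(x - 2)) = log(0)

Step 3 takes the logarithm of both sides, resulting in log(0) on the right side. The logarithm is only defined for positive numbers; log(0) is undefined (approaches negative infinity). This operation is invalid.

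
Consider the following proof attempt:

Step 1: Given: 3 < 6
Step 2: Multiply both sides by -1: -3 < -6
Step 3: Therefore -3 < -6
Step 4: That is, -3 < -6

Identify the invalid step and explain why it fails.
Step 2: Multiply both sides by -1: -3 < -6

Step 2 multiplies both sides by -1 but fails to reverse the inequality sign. When multiplying (or dividing) an inequality by a negative number, the direction must be reversed. Since 3 < 6, we should get -3 > -6, i.e., -3 > -6.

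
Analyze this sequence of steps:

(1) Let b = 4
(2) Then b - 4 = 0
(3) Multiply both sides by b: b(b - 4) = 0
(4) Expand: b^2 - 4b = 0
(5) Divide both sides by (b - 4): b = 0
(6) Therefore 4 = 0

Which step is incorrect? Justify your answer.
Step 5: Divide both sides by (b - 4): b = 0

Step 5 divides both sides by (b - 4). However, since b = 4, we have (b - 4) = 0. Division by zero is undefined, making this step invalid.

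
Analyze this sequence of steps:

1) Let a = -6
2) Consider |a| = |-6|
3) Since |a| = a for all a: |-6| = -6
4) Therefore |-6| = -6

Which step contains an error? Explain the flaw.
Step 3: Since |a| = a for all a: |-6| = -6

Step 3 incorrectly states that |a| = a for all a. The correct definition is |a| = a when a >= 0, and |a| = -a when a < 0. Since -6 < 0, we have |-6| = -(-6) = 6, not -6.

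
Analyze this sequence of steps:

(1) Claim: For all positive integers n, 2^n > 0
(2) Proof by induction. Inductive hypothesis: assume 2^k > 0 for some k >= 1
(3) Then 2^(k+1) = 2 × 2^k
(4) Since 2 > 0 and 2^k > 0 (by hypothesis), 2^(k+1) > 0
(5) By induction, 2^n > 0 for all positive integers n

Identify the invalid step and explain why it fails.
Step 5: By induction, 2^n > 0 for all positive integers n

Step 5 concludes the proof by induction, but no base case was ever established. A valid induction proof requires: (1) a base case proving 2^1 > 0, and (2) an inductive step showing IF 2^k > 0 THEN 2^(k+1) > 0. Steps 2-4 correctly establish the inductive step, but without the base case the conclusion in step 5 does not follow.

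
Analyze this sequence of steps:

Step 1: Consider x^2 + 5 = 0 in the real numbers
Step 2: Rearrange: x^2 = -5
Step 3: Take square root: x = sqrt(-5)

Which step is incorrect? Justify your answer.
Step 3: Take square root: x = sqrt(-5)

Step 3 takes the square root of -5, which is negative. In the real number system, the square root of a negative number is undefined. The equation x^2 + 5 = 0 has no real solutions. Square roots of negative numbers only exist in the complex numbers.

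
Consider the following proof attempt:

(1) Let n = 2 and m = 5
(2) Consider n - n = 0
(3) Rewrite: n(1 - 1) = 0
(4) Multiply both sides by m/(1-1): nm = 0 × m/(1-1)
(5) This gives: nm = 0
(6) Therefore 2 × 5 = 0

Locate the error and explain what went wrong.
Step 4: Multiply both sides by m/(1-1): nm = 0 × m/(1-1)

Step 4 multiplies both sides by m/(1-1). However, 1-1 = 0, so this is multiplication by m/0, which is undefined. We cannot multiply by an undefined expression.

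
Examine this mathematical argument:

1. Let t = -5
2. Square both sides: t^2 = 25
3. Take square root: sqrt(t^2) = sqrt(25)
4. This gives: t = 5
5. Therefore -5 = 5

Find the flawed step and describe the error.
Step 4: This gives: t = 5

Step 4 incorrectly states that sqrt(t^2) = t. The correct identity is sqrt(t^2) = |t|. Since t = -5 < 0, we have sqrt(t^2) = |-5| = 5, not t = -5.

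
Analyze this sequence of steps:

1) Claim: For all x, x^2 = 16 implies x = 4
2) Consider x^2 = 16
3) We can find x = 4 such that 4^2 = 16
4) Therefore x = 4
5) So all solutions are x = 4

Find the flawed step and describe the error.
Step 4: Therefore x = 4

Step 4 incorrectly concludes that x = 4 is the only solution. The proof shows that x = 4 is A solution (existence), but does not show it is the ONLY solution (uniqueness). In fact, x = -4 is also a solution since (-4)^2 = 16. Finding one solution doesn't prove there are no others.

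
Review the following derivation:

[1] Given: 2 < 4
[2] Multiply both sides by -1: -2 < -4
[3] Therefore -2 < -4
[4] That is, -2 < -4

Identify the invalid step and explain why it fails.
Step 2: Multiply both sides by -1: -2 < -4

Step 2 multiplies both sides by -1 but fails to reverse the inequality sign. When multiplying (or dividing) an inequality by a negative number, the direction must be reversed. Since 2 < 4, we should get -2 > -4, i.e., -2 > -4.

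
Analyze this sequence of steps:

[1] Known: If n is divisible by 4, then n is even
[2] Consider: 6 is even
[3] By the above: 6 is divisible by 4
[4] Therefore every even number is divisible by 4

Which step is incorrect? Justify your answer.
Step 3: By the above: 6 is divisible by 4

Step 3 commits the fallacy of affirming the consequent. The known fact 'divisible by 4 → even' does NOT imply 'even → divisible by 4'. That would be the converse, which is false. For example, 6 is even but 6 ÷ 4 = 1.50, which is not an integer.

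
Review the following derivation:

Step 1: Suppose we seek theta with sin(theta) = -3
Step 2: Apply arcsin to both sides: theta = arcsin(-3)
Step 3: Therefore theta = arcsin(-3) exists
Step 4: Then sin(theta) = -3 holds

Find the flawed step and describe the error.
Step 2: Apply arcsin to both sides: theta = arcsin(-3)

Step 2 applies arcsin to -3. However, arcsin(x) is only defined for x in [-1, 1] because sin(theta) can only produce values in that range. Since |-3| > 1, arcsin(-3) is undefined. There is no angle whose sine equals -3.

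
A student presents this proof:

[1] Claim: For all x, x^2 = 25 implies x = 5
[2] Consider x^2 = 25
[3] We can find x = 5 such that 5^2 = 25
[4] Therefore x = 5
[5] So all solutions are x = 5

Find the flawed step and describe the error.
Step 4: Therefore x = 5

Step 4 incorrectly concludes that x = 5 is the only solution. The proof shows that x = 5 is A solution (existence), but does not show it is the ONLY solution (uniqueness). In fact, x = -5 is also a solution since (-5)^2 = 25. Finding one solution doesn't prove there are no others.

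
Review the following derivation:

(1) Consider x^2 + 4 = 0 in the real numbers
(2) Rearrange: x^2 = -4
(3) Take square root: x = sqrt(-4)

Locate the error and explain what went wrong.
Step 3: Take square root: x = sqrt(-4)

Step 3 takes the square root of -4, which is negative. In the real number system, the square root of a negative number is undefined. The equation x^2 + 4 = 0 has no real solutions. Square roots of negative numbers only exist in the complex numbers.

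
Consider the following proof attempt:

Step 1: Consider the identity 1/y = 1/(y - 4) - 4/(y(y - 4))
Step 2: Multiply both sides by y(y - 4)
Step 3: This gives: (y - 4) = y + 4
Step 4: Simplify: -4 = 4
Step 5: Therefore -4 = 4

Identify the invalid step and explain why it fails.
Step 3: This gives: (y - 4) = y + 4

Step 3 makes a sign error when clearing denominators. Multiplying -4/(y(y - 4)) by y(y - 4) gives -4, not +4. The correct result is (y - 4) = y - 4, which is trivially true, not (y - 4) = y + 4. (Step 1 is a valid identity: 1/(y - 4) - 4/(y(y - 4)) = (y - 4)/(y(y - 4)) = 1/y.)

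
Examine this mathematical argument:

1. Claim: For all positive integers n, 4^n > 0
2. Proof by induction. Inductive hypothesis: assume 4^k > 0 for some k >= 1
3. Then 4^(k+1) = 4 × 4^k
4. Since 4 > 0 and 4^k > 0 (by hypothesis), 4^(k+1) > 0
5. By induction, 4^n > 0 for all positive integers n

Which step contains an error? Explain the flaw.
Step 5: By induction, 4^n > 0 for all positive integers n

Step 5 concludes the proof by induction, but no base case was ever established. A valid induction proof requires: (1) a base case proving 4^1 > 0, and (2) an inductive step showing IF 4^k > 0 THEN 4^(k+1) > 0. Steps 2-4 correctly establish the inductive step, but without the base case the conclusion in step 5 does not follow.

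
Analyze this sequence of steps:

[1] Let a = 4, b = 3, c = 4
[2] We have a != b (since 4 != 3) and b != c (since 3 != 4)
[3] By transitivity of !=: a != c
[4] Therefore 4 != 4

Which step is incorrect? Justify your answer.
Step 3: By transitivity of !=: a != c

Step 3 incorrectly applies transitivity to the '!=' relation. Transitivity states: if a R b and b R c, then a R c. However, '!=' is not transitive. Counterexample: 4 != 3 and 3 != 4, but 4 = 4 (both equal 4). Transitivity holds for relations like <, <=, =, but not for !=.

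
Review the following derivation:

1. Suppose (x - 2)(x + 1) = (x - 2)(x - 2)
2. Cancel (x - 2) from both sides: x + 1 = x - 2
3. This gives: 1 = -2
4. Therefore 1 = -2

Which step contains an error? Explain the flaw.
Step 2: Cancel (x - 2) from both sides: x + 1 = x - 2

Step 2 cancels (x - 2) from both sides. This is only valid if (x - 2) ≠ 0, i.e., x ≠ 2. When x = 2, both sides equal zero regardless of the other factors. The correct approach requires considering x = 2 as a separate case.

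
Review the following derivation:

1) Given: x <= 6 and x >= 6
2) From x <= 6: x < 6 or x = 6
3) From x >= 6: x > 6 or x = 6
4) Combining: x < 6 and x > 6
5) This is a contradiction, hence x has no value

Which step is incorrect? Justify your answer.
Step 4: Combining: x < 6 and x > 6

Step 4 incorrectly combines the conditions. From x <= 6 and x >= 6, the intersection is x = 6. The error treats the 'or' cases as 'and' requirements. The correct conclusion is that x = 6 is the unique solution, not that no solution exists.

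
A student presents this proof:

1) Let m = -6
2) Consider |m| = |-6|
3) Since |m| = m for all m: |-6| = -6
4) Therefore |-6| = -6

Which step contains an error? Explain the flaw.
Step 3: Since |m| = m for all m: |-6| = -6

Step 3 incorrectly states that |m| = m for all m. The correct definition is |m| = m when m >= 0, and |m| = -m when m < 0. Since -6 < 0, we have |-6| = -(-6) = 6, not -6.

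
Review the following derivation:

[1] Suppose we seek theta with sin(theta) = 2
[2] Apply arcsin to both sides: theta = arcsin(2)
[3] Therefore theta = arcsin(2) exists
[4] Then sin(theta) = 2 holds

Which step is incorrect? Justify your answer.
Step 2: Apply arcsin to both sides: theta = arcsin(2)

Step 2 applies arcsin to 2. However, arcsin(x) is only defined for x in [-1, 1] because sin(theta) can only produce values in that range. Since |2| > 1, arcsin(2) is undefined. There is no angle whose sine equals 2.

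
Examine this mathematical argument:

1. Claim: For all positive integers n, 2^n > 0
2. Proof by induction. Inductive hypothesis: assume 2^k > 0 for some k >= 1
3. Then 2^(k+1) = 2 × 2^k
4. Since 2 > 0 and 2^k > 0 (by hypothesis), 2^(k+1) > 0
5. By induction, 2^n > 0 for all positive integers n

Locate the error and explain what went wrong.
Step 5: By induction, 2^n > 0 for all positive integers n

Step 5 concludes the proof by induction, but no base case was ever established. A valid induction proof requires: (1) a base case proving 2^1 > 0, and (2) an inductive step showing IF 2^k > 0 THEN 2^(k+1) > 0. Steps 2-4 correctly establish the inductive step, but without the base case the conclusion in step 5 does not follow.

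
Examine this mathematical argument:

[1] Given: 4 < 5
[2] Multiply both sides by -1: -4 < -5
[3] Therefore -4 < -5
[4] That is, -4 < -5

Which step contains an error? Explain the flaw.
Step 2: Multiply both sides by -1: -4 < -5

Step 2 multiplies both sides by -1 but fails to reverse the inequality sign. When multiplying (or dividing) an inequality by a negative number, the direction must be reversed. Since 4 < 5, we should get -4 > -5, i.e., -4 > -5.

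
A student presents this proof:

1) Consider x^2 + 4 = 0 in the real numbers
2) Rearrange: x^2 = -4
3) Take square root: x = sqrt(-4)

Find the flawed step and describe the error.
Step 3: Take square root: x = sqrt(-4)

Step 3 takes the square root of -4, which is negative. In the real number system, the square root of a negative number is undefined. The equation x^2 + 4 = 0 has no real solutions. Square roots of negative numbers only exist in the complex numbers.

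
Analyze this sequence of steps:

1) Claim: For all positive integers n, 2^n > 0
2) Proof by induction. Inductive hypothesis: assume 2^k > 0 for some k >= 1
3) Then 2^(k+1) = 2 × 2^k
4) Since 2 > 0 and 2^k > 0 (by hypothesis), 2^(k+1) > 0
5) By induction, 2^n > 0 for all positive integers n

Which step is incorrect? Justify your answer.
Step 5: By induction, 2^n > 0 for all positive integers n

Step 5 concludes the proof by induction, but no base case was ever established. A valid induction proof requires: (1) a base case proving 2^1 > 0, and (2) an inductive step showing IF 2^k > 0 THEN 2^(k+1) > 0. Steps 2-4 correctly establish the inductive step, but without the base case the conclusion in step 5 does not follow.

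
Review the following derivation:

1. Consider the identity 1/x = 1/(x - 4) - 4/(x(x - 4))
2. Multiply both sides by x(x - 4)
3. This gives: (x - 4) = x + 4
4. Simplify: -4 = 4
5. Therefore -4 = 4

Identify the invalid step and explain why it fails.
Step 3: This gives: (x - 4) = x + 4

Step 3 makes a sign error when clearing denominators. Multiplying -4/(x(x - 4)) by x(x - 4) gives -4, not +4. The correct result is (x - 4) = x - 4, which is trivially true, not (x - 4) = x + 4. (Step 1 is a valid identity: 1/(x - 4) - 4/(x(x - 4)) = (x - 4)/(x(x - 4)) = 1/x.)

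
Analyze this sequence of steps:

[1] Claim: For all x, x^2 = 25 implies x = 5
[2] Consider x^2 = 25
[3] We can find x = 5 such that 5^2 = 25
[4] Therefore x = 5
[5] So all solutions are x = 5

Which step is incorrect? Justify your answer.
Step 4: Therefore x = 5

Step 4 incorrectly concludes that x = 5 is the only solution. The proof shows that x = 5 is A solution (existence), but does not show it is the ONLY solution (uniqueness). In fact, x = -5 is also a solution since (-5)^2 = 25. Finding one solution doesn't prove there are no others.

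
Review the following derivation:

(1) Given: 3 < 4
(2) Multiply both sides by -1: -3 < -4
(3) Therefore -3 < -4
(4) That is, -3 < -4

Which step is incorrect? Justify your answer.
Step 2: Multiply both sides by -1: -3 < -4

Step 2 multiplies both sides by -1 but fails to reverse the inequality sign. When multiplying (or dividing) an inequality by a negative number, the direction must be reversed. Since 3 < 4, we should get -3 > -4, i.e., -3 > -4.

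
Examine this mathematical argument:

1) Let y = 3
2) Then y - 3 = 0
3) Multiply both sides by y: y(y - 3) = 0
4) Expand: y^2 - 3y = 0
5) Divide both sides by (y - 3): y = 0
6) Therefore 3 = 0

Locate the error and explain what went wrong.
Step 5: Divide both sides by (y - 3): y = 0

Step 5 divides both sides by (y - 3). However, since y = 3, we have (y - 3) = 0. Division by zero is undefined, making this step invalid.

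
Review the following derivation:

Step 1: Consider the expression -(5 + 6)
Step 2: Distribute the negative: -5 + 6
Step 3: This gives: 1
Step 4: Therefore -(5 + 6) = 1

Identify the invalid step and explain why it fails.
Step 2: Distribute the negative: -5 + 6

Step 2 incorrectly distributes the negative sign. The correct distribution is -(5 + 6) = -5 - 6 = -11. The negative must be applied to both terms, not just the first. The error treats -(5 + 6) as -5 + 6, which equals 1 instead of -11.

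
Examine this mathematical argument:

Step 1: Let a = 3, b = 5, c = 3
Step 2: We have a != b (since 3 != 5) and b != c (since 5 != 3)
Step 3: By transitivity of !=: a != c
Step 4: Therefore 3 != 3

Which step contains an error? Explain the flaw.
Step 3: By transitivity of !=: a != c

Step 3 incorrectly applies transitivity to the '!=' relation. Transitivity states: if a R b and b R c, then a R c. However, '!=' is not transitive. Counterexample: 3 != 5 and 5 != 3, but 3 = 3 (both equal 3). Transitivity holds for relations like <, <=, =, but not for !=.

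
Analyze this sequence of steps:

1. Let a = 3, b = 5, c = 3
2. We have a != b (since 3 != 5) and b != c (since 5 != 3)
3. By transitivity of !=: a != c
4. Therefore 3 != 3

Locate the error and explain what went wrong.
Step 3: By transitivity of !=: a != c

Step 3 incorrectly applies transitivity to the '!=' relation. Transitivity states: if a R b and b R c, then a R c. However, '!=' is not transitive. Counterexample: 3 != 5 and 5 != 3, but 3 = 3 (both equal 3). Transitivity holds for relations like <, <=, =, but not for !=.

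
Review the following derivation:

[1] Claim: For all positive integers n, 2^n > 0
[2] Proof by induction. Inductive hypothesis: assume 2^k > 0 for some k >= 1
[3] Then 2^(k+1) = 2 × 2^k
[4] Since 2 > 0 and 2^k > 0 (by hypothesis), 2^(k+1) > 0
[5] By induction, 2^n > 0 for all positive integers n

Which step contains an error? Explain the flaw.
Step 5: By induction, 2^n > 0 for all positive integers n

Step 5 concludes the proof by induction, but no base case was ever established. A valid induction proof requires: (1) a base case proving 2^1 > 0, and (2) an inductive step showing IF 2^k > 0 THEN 2^(k+1) > 0. Steps 2-4 correctly establish the inductive step, but without the base case the conclusion in step 5 does not follow.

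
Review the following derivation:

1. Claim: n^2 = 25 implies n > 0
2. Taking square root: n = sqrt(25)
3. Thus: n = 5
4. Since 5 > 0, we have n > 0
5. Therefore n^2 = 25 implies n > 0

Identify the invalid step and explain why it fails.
Step 2: Taking square root: n = sqrt(25)

Step 2 takes the square root and assumes the positive root only. The equation n^2 = 25 actually has two solutions: n = 5 and n = -5. The proof silently assumes n > 0 without justification, then uses this assumption to conclude n > 0, which is circular. The counterexample n = -5 shows the claim is false.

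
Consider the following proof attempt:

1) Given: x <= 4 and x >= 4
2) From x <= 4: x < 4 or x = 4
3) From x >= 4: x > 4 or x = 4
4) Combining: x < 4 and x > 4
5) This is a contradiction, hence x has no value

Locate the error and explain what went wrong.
Step 4: Combining: x < 4 and x > 4

Step 4 incorrectly combines the conditions. From x <= 4 and x >= 4, the intersection is x = 4. The error treats the 'or' cases as 'and' requirements. The correct conclusion is that x = 4 is the unique solution, not that no solution exists.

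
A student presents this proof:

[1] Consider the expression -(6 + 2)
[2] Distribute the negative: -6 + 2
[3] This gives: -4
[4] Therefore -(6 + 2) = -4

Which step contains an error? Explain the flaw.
Step 2: Distribute the negative: -6 + 2

Step 2 incorrectly distributes the negative sign. The correct distribution is -(6 + 2) = -6 - 2 = -8. The negative must be applied to both terms, not just the first. The error treats -(6 + 2) as -6 + 2, which equals -4 instead of -8.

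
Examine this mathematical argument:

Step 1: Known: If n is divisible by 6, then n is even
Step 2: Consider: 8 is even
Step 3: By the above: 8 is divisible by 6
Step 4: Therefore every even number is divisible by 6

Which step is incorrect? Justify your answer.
Step 3: By the above: 8 is divisible by 6

Step 3 commits the fallacy of affirming the consequent. The known fact 'divisible by 6 → even' does NOT imply 'even → divisible by 6'. That would be the converse, which is false. For example, 8 is even but 8 ÷ 6 = 1.33, which is not an integer.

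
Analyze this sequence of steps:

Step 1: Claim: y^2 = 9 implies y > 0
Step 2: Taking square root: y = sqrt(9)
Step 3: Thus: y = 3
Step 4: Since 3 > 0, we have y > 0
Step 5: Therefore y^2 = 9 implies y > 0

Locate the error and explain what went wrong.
Step 2: Taking square root: y = sqrt(9)

Step 2 takes the square root and assumes the positive root only. The equation y^2 = 9 actually has two solutions: y = 3 and y = -3. The proof silently assumes y > 0 without justification, then uses this assumption to conclude y > 0, which is circular. The counterexample y = -3 shows the claim is false.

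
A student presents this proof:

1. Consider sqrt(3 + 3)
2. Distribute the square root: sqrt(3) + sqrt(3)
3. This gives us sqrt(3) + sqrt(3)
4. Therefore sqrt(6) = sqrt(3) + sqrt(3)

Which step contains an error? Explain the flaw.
Step 2: Distribute the square root: sqrt(3) + sqrt(3)

Step 2 incorrectly 'distributes' the square root over addition. The square root function does not distribute: sqrt(a + b) ≠ sqrt(a) + sqrt(b). In fact, sqrt(3 + 3) = sqrt(6) ≈ 2.4495, while sqrt(3) + sqrt(3) ≈ 3.4641.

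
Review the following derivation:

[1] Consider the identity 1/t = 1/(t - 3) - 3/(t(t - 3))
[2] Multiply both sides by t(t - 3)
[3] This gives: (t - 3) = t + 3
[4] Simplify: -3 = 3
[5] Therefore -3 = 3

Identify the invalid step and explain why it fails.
Step 3: This gives: (t - 3) = t + 3

Step 3 makes a sign error when clearing denominators. Multiplying -3/(t(t - 3)) by t(t - 3) gives -3, not +3. The correct result is (t - 3) = t - 3, which is trivially true, not (t - 3) = t + 3. (Step 1 is a valid identity: 1/(t - 3) - 3/(t(t - 3)) = (t - 3)/(t(t - 3)) = 1/t.)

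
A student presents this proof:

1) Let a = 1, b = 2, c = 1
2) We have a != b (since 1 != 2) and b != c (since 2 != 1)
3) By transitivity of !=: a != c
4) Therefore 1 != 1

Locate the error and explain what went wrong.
Step 3: By transitivity of !=: a != c

Step 3 incorrectly applies transitivity to the '!=' relation. Transitivity states: if a R b and b R c, then a R c. However, '!=' is not transitive. Counterexample: 1 != 2 and 2 != 1, but 1 = 1 (both equal 1). Transitivity holds for relations like <, <=, =, but not for !=.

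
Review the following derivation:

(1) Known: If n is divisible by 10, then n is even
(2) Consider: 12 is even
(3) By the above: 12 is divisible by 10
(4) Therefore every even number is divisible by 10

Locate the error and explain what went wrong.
Step 3: By the above: 12 is divisible by 10

Step 3 commits the fallacy of affirming the consequent. The known fact 'divisible by 10 → even' does NOT imply 'even → divisible by 10'. That would be the converse, which is false. For example, 12 is even but 12 ÷ 10 = 1.20, which is not an integer.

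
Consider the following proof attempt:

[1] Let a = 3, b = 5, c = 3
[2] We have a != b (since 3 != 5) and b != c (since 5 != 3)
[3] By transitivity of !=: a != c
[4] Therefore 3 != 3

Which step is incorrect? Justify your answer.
Step 3: By transitivity of !=: a != c

Step 3 incorrectly applies transitivity to the '!=' relation. Transitivity states: if a R b and b R c, then a R c. However, '!=' is not transitive. Counterexample: 3 != 5 and 5 != 3, but 3 = 3 (both equal 3). Transitivity holds for relations like <, <=, =, but not for !=.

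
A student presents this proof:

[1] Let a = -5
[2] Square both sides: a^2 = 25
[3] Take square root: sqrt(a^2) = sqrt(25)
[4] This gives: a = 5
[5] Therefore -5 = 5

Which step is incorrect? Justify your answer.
Step 4: This gives: a = 5

Step 4 incorrectly states that sqrt(a^2) = a. The correct identity is sqrt(a^2) = |a|. Since a = -5 < 0, we have sqrt(a^2) = |-5| = 5, not a = -5.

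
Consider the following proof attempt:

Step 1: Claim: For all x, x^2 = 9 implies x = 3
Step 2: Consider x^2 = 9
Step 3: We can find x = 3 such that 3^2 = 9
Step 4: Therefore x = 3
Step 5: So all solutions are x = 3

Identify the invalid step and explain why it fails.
Step 4: Therefore x = 3

Step 4 incorrectly concludes that x = 3 is the only solution. The proof shows that x = 3 is A solution (existence), but does not show it is the ONLY solution (uniqueness). In fact, x = -3 is also a solution since (-3)^2 = 9. Finding one solution doesn't prove there are no others.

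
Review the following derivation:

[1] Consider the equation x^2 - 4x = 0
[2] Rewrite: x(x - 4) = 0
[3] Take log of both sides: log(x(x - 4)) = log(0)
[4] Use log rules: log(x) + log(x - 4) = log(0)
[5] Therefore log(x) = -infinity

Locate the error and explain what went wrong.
Step 3: Take log of both sides: log(x(x - 4)) = log(0)

Step 3 takes the logarithm of both sides, resulting in log(0) on the right side. The logarithm is only defined for positive numbers; log(0) is undefined (approaches negative infinity). This operation is invalid.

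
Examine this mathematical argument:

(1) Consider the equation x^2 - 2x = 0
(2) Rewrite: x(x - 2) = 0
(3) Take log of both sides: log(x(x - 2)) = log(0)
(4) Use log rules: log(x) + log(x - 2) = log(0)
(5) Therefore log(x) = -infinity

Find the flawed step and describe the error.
Step 3: Take log of both sides: log(x(x - 2)) = log(0)

Step 3 takes the logarithm of both sides, resulting in log(0) on the right side. The logarithm is only defined for positive numbers; log(0) is undefined (approaches negative infinity). This operation is invalid.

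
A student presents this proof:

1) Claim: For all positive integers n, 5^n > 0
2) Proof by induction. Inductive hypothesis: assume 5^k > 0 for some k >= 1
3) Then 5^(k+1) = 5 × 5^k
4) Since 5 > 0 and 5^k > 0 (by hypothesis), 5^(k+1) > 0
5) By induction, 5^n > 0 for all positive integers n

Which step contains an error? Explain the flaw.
Step 5: By induction, 5^n > 0 for all positive integers n

Step 5 concludes the proof by induction, but no base case was ever established. A valid induction proof requires: (1) a base case proving 5^1 > 0, and (2) an inductive step showing IF 5^k > 0 THEN 5^(k+1) > 0. Steps 2-4 correctly establish the inductive step, but without the base case the conclusion in step 5 does not follow.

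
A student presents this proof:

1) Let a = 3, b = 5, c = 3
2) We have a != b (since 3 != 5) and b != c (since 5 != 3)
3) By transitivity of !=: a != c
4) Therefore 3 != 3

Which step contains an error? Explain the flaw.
Step 3: By transitivity of !=: a != c

Step 3 incorrectly applies transitivity to the '!=' relation. Transitivity states: if a R b and b R c, then a R c. However, '!=' is not transitive. Counterexample: 3 != 5 and 5 != 3, but 3 = 3 (both equal 3). Transitivity holds for relations like <, <=, =, but not for !=.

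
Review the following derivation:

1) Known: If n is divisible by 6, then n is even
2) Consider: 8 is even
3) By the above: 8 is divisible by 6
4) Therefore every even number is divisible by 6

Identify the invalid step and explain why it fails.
Step 3: By the above: 8 is divisible by 6

Step 3 commits the fallacy of affirming the consequent. The known fact 'divisible by 6 → even' does NOT imply 'even → divisible by 6'. That would be the converse, which is false. For example, 8 is even but 8 ÷ 6 = 1.33, which is not an integer.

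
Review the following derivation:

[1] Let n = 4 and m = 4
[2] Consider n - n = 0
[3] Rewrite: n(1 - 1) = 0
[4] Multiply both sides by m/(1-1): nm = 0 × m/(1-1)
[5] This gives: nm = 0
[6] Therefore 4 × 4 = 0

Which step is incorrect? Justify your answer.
Step 4: Multiply both sides by m/(1-1): nm = 0 × m/(1-1)

Step 4 multiplies both sides by m/(1-1). However, 1-1 = 0, so this is multiplication by m/0, which is undefined. We cannot multiply by an undefined expression.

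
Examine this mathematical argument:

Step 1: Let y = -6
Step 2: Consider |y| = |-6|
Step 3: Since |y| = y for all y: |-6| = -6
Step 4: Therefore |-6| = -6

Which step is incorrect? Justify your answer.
Step 3: Since |y| = y for all y: |-6| = -6

Step 3 incorrectly states that |y| = y for all y. The correct definition is |y| = y when y >= 0, and |y| = -y when y < 0. Since -6 < 0, we have |-6| = -(-6) = 6, not -6.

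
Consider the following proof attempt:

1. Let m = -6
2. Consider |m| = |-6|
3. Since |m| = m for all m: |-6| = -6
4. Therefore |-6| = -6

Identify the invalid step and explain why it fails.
Step 3: Since |m| = m for all m: |-6| = -6

Step 3 incorrectly states that |m| = m for all m. The correct definition is |m| = m when m >= 0, and |m| = -m when m < 0. Since -6 < 0, we have |-6| = -(-6) = 6, not -6.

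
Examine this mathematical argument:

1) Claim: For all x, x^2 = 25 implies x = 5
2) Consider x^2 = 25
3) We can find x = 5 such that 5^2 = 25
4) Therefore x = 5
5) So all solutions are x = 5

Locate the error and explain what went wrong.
Step 4: Therefore x = 5

Step 4 incorrectly concludes that x = 5 is the only solution. The proof shows that x = 5 is A solution (existence), but does not show it is the ONLY solution (uniqueness). In fact, x = -5 is also a solution since (-5)^2 = 25. Finding one solution doesn't prove there are no others.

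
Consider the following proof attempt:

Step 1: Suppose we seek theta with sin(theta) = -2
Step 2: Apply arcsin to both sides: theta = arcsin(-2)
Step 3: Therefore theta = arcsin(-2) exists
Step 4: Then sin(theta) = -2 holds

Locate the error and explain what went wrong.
Step 2: Apply arcsin to both sides: theta = arcsin(-2)

Step 2 applies arcsin to -2. However, arcsin(x) is only defined for x in [-1, 1] because sin(theta) can only produce values in that range. Since |-2| > 1, arcsin(-2) is undefined. There is no angle whose sine equals -2.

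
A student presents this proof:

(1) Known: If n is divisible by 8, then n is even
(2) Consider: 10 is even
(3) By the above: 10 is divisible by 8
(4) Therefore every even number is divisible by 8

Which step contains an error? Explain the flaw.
Step 3: By the above: 10 is divisible by 8

Step 3 commits the fallacy of affirming the consequent. The known fact 'divisible by 8 → even' does NOT imply 'even → divisible by 8'. That would be the converse, which is false. For example, 10 is even but 10 ÷ 8 = 1.25, which is not an integer.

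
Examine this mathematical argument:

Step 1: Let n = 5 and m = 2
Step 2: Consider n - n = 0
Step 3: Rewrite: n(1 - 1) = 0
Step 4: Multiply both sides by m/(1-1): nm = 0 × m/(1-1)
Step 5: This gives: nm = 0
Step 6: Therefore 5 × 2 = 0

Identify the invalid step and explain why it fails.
Step 4: Multiply both sides by m/(1-1): nm = 0 × m/(1-1)

Step 4 multiplies both sides by m/(1-1). However, 1-1 = 0, so this is multiplication by m/0, which is undefined. We cannot multiply by an undefined expression.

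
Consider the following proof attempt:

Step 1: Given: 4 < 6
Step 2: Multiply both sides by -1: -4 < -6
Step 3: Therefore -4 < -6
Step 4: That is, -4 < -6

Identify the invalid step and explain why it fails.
Step 2: Multiply both sides by -1: -4 < -6

Step 2 multiplies both sides by -1 but fails to reverse the inequality sign. When multiplying (or dividing) an inequality by a negative number, the direction must be reversed. Since 4 < 6, we should get -4 > -6, i.e., -4 > -6.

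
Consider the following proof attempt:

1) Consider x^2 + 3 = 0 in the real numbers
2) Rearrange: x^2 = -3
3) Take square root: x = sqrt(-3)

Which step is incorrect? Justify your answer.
Step 3: Take square root: x = sqrt(-3)

Step 3 takes the square root of -3, which is negative. In the real number system, the square root of a negative number is undefined. The equation x^2 + 3 = 0 has no real solutions. Square roots of negative numbers only exist in the complex numbers.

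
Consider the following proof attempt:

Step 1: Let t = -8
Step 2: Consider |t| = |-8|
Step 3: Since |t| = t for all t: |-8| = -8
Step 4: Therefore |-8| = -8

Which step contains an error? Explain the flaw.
Step 3: Since |t| = t for all t: |-8| = -8

Step 3 incorrectly states that |t| = t for all t. The correct definition is |t| = t when t >= 0, and |t| = -t when t < 0. Since -8 < 0, we have |-8| = -(-8) = 8, not -8.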